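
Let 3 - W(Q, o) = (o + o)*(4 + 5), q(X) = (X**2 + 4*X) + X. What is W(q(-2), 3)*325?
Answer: -16575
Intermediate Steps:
q(X) = X**2 + 5*X
W(Q, o) = 3 - 18*o (W(Q, o) = 3 - (o + o)*(4 + 5) = 3 - 2*o*9 = 3 - 18*o)
W(q(-2), 3)*325 = (3 - 18*3)*325 = (3 - 54)*325 = -51*325 = -16575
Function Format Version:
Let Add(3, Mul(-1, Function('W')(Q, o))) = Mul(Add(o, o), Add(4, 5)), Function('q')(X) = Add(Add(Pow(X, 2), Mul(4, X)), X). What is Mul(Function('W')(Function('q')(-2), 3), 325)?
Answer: -16575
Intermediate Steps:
Function('q')(X) = Add(Pow(X, 2), Mul(5, X))
Function('W')(Q, o) = Add(3, Mul(-18, o)) (Function('W')(Q, o) = Add(3, Mul(-1, Mul(Add(o, o), Add(4, 5)))) = Add(3, Mul(-1, Mul(Mul(2, o), 9))) = Add(3, Mul(-1, Mul(18, o))) = Add(3, Mul(-18, o)))
Mul(Function('W')(Function('q')(-2), 3), 325) = Mul(Add(3, Mul(-18, 3)), 325) = Mul(Add(3, -54), 325) = Mul(-51, 325) = -16575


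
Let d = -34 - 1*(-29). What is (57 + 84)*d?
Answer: -705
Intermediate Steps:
d = -5 (d = -34 + 29 = -5)
(57 + 84)*d = (57 + 84)*(-5) = 141*(-5) = -705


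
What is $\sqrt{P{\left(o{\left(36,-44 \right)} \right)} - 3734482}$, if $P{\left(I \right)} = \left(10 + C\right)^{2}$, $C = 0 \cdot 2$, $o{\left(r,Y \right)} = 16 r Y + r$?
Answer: $i \sqrt{3734382} \approx 1932.5 i$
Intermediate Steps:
$o{\left(r,Y \right)} = r + 16 Y r$ ($o{\left(r,Y \right)} = 16 Y r + r = r + 16 Y r$)
$C = 0$
$P{\left(I \right)} = 100$ ($P{\left(I \right)} = \left(10 + 0\right)^{2} = 10^{2} = 100$)
$\sqrt{P{\left(o{\left(36,-44 \right)} \right)} - 3734482} = \sqrt{100 - 3734482} = \sqrt{-3734382} = i \sqrt{3734382}$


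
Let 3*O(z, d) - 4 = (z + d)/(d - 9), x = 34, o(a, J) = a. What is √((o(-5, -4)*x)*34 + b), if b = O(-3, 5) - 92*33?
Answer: I*√317334/6 ≈ 93.887*I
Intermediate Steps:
O(z, d) = 4/3 + (d + z)/(3*(-9 + d)) (O(z, d) = 4/3 + ((z + d)/(d - 9))/3 = 4/3 + ((d + z)/(-9 + d))/3 = 4/3 + (d + z)/(3*(-9 + d)))
b = -18209/6 (b = (-36 - 3 + 5*5)/(3*(-9 + 5)) - 92*33 = (⅓)*(-36 - 3 + 25)/(-4) - 3036 = (⅓)*(-¼)*(-14) - 3036 = 7/6 - 3036 = -18209/6 ≈ -3034.8)
√((o(-5, -4)*x)*34 + b) = √(-5*34*34 - 18209/6) = √(-170*34 - 18209/6) = √(-5780 - 18209/6) = √(-52889/6) = I*√317334/6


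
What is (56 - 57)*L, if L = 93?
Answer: -93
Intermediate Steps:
(56 - 57)*L = (56 - 57)*93 = -1*93 = -93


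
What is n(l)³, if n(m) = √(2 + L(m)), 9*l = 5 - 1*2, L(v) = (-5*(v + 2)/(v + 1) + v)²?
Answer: 10489*√10489/1728 ≈ 621.67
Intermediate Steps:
L(v) = (v - 5*(2 + v)/(1 + v))² (L(v) = (-5*(2 + v)/(1 + v) + v)² = (v - 5*(2 + v)/(1 + v))²)
l = ⅓ (l = (5 - 1*2)/9 = (5 - 2)/9 = (⅑)*3 = ⅓ ≈ 0.33333)
n(m) = √(2 + (10 - m² + 4*m)²/(1 + m)²)
n(l)³ = (√(2 + (10 - (⅓)² + 4*(⅓))²/(1 + ⅓)²))³ = (√(2 + (10 - 1*⅑ + 4/3)²/(4/3)²))³ = (√(2 + 9*(10 - ⅑ + 4/3)²/16))³ = (√(2 + 9*(101/9)²/16))³ = (√(2 + (9/16)*(10201/81)))³ = (√(2 + 10201/144))³ = (√(10489/144))³ = (√10489/12)³ = 10489*√10489/1728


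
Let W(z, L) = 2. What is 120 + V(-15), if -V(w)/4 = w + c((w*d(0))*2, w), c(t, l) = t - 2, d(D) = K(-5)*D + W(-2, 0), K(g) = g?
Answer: 428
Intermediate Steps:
d(D) = 2 - 5*D (d(D) = -5*D + 2 = 2 - 5*D)
c(t, l) = -2 + t
V(w) = 8 - 20*w (V(w) = -4*(w + (-2 + (w*(2 - 5*0))*2)) = -4*(w + (-2 + (w*(2 + 0))*2)) = -4*(w + (-2 + (w*2)*2)) = -4*(w + (-2 + (2*w)*2)) = -4*(w + (-2 + 4*w)) = -4*(-2 + 5*w) = 8 - 20*w)
120 + V(-15) = 120 + (8 - 20*(-15)) = 120 + (8 + 300) = 120 + 308 = 428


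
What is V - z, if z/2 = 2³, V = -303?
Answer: -319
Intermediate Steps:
z = 16 (z = 2*2³ = 2*8 = 16)
V - z = -303 - 1*16 = -303 - 16 = -319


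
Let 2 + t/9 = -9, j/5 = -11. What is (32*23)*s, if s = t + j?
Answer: -113344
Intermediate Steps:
j = -55 (j = 5*(-11) = -55)
t = -99 (t = -18 + 9*(-9) = -18 - 81 = -99)
s = -154 (s = -99 - 55 = -154)
(32*23)*s = (32*23)*(-154) = 736*(-154) = -113344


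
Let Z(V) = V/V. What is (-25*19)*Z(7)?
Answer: -475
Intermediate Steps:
Z(V) = 1
(-25*19)*Z(7) = -25*19*1 = -475*1 = -475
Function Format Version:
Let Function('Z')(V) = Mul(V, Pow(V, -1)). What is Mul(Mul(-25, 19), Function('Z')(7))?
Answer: -475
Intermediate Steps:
Function('Z')(V) = 1
Mul(Mul(-25, 19), Function('Z')(7)) = Mul(Mul(-25, 19), 1) = Mul(-475, 1) = -475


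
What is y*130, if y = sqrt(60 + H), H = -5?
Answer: 130*sqrt(55) ≈ 964.11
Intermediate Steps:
y = sqrt(55) (y = sqrt(60 - 5) = sqrt(55) ≈ 7.4162)
y*130 = sqrt(55)*130 = 130*sqrt(55)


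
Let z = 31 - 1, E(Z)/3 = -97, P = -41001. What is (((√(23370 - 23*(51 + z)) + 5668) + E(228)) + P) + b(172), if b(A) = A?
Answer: -35452 + √21507 ≈ -35305.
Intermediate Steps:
E(Z) = -291 (E(Z) = 3*(-97) = -291)
z = 30
(((√(23370 - 23*(51 + z)) + 5668) + E(228)) + P) + b(172) = (((√(23370 - 23*(51 + 30)) + 5668) - 291) - 41001) + 172 = (((√(23370 - 23*81) + 5668) - 291) - 41001) + 172 = (((√(23370 - 1863) + 5668) - 291) - 41001) + 172 = (((√21507 + 5668) - 291) - 41001) + 172 = (((5668 + √21507) - 291) - 41001) + 172 = ((5377 + √21507) - 41001) + 172 = (-35624 + √21507) + 172 = -35452 + √21507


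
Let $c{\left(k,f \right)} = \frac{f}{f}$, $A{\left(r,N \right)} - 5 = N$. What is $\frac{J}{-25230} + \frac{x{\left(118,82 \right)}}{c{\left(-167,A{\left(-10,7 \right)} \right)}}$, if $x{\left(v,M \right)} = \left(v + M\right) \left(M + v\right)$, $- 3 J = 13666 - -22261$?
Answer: $\frac{3027635927}{75690} \approx 40001.0$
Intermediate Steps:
$J = - \frac{35927}{3}$ ($J = - \frac{13666 - -22261}{3} = - \frac{13666 + 22261}{3} = \left(- \frac{1}{3}\right) 35927 = - \frac{35927}{3} \approx -11976.0$)
$A{\left(r,N \right)} = 5 + N$
$c{\left(k,f \right)} = 1$
$x{\left(v,M \right)} = \left(M + v\right)^{2}$ ($x{\left(v,M \right)} = \left(M + v\right) \left(M + v\right) = \left(M + v\right)^{2}$)
$\frac{J}{-25230} + \frac{x{\left(118,82 \right)}}{c{\left(-167,A{\left(-10,7 \right)} \right)}} = - \frac{35927}{3 \left(-25230\right)} + \frac{\left(82 + 118\right)^{2}}{1} = \left(- \frac{35927}{3}\right) \left(- \frac{1}{25230}\right) + 200^{2} \cdot 1 = \frac{35927}{75690} + 40000 \cdot 1 = \frac{35927}{75690} + 40000 = \frac{3027635927}{75690}$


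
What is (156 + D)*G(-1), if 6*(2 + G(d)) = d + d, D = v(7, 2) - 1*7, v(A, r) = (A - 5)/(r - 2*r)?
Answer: -1036/3 ≈ -345.33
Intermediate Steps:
v(A, r) = -(-5 + A)/r (v(A, r) = (-5 + A)/((-r)) = (-5 + A)*(-1/r) = -(-5 + A)/r)
D = -8 (D = (5 - 1*7)/2 - 1*7 = (5 - 7)/2 - 7 = (1/2)*(-2) - 7 = -1 - 7 = -8)
G(d) = -2 + d/3 (G(d) = -2 + (d + d)/6 = -2 + (2*d)/6 = -2 + d/3)
(156 + D)*G(-1) = (156 - 8)*(-2 + (1/3)*(-1)) = 148*(-2 - 1/3) = 148*(-7/3) = -1036/3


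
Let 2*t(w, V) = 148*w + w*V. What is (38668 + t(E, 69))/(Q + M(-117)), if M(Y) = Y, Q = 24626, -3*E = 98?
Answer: 105371/73527 ≈ 1.4331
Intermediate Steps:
E = -98/3 (E = -⅓*98 = -98/3 ≈ -32.667)
t(w, V) = 74*w + V*w/2 (t(w, V) = (148*w + w*V)/2 = (148*w + V*w)/2 = 74*w + V*w/2)
(38668 + t(E, 69))/(Q + M(-117)) = (38668 + (½)*(-98/3)*(148 + 69))/(24626 - 117) = (38668 + (½)*(-98/3)*217)/24509 = (38668 - 10633/3)*(1/24509) = (105371/3)*(1/24509) = 105371/73527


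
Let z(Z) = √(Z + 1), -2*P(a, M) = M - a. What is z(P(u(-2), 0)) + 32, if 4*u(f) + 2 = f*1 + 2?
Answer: 32 + √3/2 ≈ 32.866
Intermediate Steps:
u(f) = f/4 (u(f) = -½ + (f*1 + 2)/4 = -½ + (f + 2)/4 = -½ + (2 + f)/4 = -½ + (½ + f/4) = f/4)
P(a, M) = a/2 - M/2 (P(a, M) = -(M - a)/2 = a/2 - M/2)
z(Z) = √(1 + Z)
z(P(u(-2), 0)) + 32 = √(1 + (((¼)*(-2))/2 - ½*0)) + 32 = √(1 + ((½)*(-½) + 0)) + 32 = √(1 + (-¼ + 0)) + 32 = √(1 - ¼) + 32 = √(¾) + 32 = √3/2 + 32 = 32 + √3/2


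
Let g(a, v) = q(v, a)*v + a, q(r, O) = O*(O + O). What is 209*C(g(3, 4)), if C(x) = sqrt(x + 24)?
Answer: 627*sqrt(11) ≈ 2079.5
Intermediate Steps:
q(r, O) = 2*O**2 (q(r, O) = O*(2*O) = 2*O**2)
g(a, v) = a + 2*v*a**2 (g(a, v) = (2*a**2)*v + a = 2*v*a**2 + a = a + 2*v*a**2)
C(x) = sqrt(24 + x)
209*C(g(3, 4)) = 209*sqrt(24 + 3*(1 + 2*3*4)) = 209*sqrt(24 + 3*(1 + 24)) = 209*sqrt(24 + 3*25) = 209*sqrt(24 + 75) = 209*sqrt(99) = 209*(3*sqrt(11)) = 627*sqrt(11)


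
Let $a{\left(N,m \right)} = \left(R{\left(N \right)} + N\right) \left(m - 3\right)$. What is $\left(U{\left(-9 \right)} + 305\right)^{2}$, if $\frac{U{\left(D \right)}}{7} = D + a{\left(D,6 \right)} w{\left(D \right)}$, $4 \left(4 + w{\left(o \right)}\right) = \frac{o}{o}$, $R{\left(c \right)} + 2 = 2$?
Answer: $\frac{14462809}{16} \approx 9.0393 \cdot 10^{5}$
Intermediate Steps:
$R{\left(c \right)} = 0$ ($R{\left(c \right)} = -2 + 2 = 0$)
$a{\left(N,m \right)} = N \left(-3 + m\right)$ ($a{\left(N,m \right)} = \left(0 + N\right) \left(m - 3\right) = N \left(-3 + m\right)$)
$w{\left(o \right)} = - \frac{15}{4}$ ($w{\left(o \right)} = -4 + \frac{o \frac{1}{o}}{4} = -4 + \frac{1}{4} \cdot 1 = -4 + \frac{1}{4} = - \frac{15}{4}$)
$U{\left(D \right)} = - \frac{287 D}{4}$ ($U{\left(D \right)} = 7 \left(D + D \left(-3 + 6\right) \left(- \frac{15}{4}\right)\right) = 7 \left(D + D 3 \left(- \frac{15}{4}\right)\right) = 7 \left(D + 3 D \left(- \frac{15}{4}\right)\right) = 7 \left(D - \frac{45 D}{4}\right) = 7 \left(- \frac{41 D}{4}\right) = - \frac{287 D}{4}$)
$\left(U{\left(-9 \right)} + 305\right)^{2} = \left(\left(- \frac{287}{4}\right) \left(-9\right) + 305\right)^{2} = \left(\frac{2583}{4} + 305\right)^{2} = \left(\frac{3803}{4}\right)^{2} = \frac{14462809}{16}$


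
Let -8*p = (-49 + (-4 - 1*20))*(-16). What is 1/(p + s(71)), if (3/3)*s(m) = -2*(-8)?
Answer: -1/130 ≈ -0.0076923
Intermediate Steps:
p = -146 (p = -(-49 + (-4 - 1*20))*(-16)/8 = -(-49 + (-4 - 20))*(-16)/8 = -(-49 - 24)*(-16)/8 = -(-73)*(-16)/8 = -1/8*1168 = -146)
s(m) = 16 (s(m) = -2*(-8) = 16)
1/(p + s(71)) = 1/(-146 + 16) = 1/(-130) = -1/130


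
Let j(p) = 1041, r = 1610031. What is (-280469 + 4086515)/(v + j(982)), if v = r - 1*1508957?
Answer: 3806046/102115 ≈ 37.272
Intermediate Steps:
v = 101074 (v = 1610031 - 1*1508957 = 1610031 - 1508957 = 101074)
(-280469 + 4086515)/(v + j(982)) = (-280469 + 4086515)/(101074 + 1041) = 3806046/102115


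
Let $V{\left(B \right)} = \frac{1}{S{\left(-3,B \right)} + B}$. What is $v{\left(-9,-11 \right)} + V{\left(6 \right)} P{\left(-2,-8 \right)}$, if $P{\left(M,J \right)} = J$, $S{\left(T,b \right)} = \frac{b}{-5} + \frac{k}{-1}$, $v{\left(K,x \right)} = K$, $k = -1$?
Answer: $- \frac{301}{29} \approx -10.379$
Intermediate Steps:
$S{\left(T,b \right)} = 1 - \frac{b}{5}$ ($S{\left(T,b \right)} = \frac{b}{-5} - \frac{1}{-1} = b \left(- \frac{1}{5}\right) - -1 = - \frac{b}{5} + 1 = 1 - \frac{b}{5}$)
$V{\left(B \right)} = \frac{1}{1 + \frac{4 B}{5}}$ ($V{\left(B \right)} = \frac{1}{\left(1 - \frac{B}{5}\right) + B} = \frac{1}{1 + \frac{4 B}{5}}$)
$v{\left(-9,-11 \right)} + V{\left(6 \right)} P{\left(-2,-8 \right)} = -9 + \frac{5}{5 + 4 \cdot 6} \left(-8\right) = -9 + \frac{5}{5 + 24} \left(-8\right) = -9 + \frac{5}{29} \left(-8\right) = -9 - \frac{40}{29} = - \frac{301}{29}$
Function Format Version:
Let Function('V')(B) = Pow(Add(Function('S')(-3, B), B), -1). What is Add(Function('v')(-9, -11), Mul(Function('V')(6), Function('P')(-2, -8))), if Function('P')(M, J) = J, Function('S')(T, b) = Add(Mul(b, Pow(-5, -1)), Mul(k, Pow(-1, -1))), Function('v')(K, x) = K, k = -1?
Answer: Rational(-301, 29) ≈ -10.379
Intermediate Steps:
Function('S')(T, b) = Add(1, Mul(Rational(-1, 5), b)) (Function('S')(T, b) = Add(Mul(b, Pow(-5, -1)), Mul(-1, Pow(-1, -1))) = Add(Mul(b, Rational(-1, 5)), Mul(-1, -1)) = Add(Mul(Rational(-1, 5), b), 1) = Add(1, Mul(Rational(-1, 5), b)))
Function('V')(B) = Pow(Add(1, Mul(Rational(4, 5), B)), -1) (Function('V')(B) = Pow(Add(Add(1, Mul(Rational(-1, 5), B)), B), -1) = Pow(Add(1, Mul(Rational(4, 5), B)), -1))
Add(Function('v')(-9, -11), Mul(Function('V')(6), Function('P')(-2, -8))) = Add(-9, Mul(Mul(5, Pow(Add(5, Mul(4, 6)), -1)), -8)) = Add(-9, Mul(Mul(5, Pow(Add(5, 24), -1)), -8)) = Add(-9, Mul(Mul(5, Pow(29, -1)), -8)) = Add(-9, Mul(Mul(5, Rational(1, 29)), -8)) = Add(-9, Mul(Rational(5, 29), -8)) = Add(-9, Rational(-40, 29)) = Rational(-301, 29)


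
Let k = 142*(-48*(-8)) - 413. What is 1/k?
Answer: 1/54115 ≈ 1.8479e-5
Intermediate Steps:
k = 54115 (k = 142*384 - 413 = 54528 - 413 = 54115)
1/k = 1/54115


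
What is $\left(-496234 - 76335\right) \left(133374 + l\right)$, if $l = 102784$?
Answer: $-135216749902$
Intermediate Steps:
$\left(-496234 - 76335\right) \left(133374 + l\right) = \left(-496234 - 76335\right) \left(133374 + 102784\right) = \left(-572569\right) 236158 = -135216749902$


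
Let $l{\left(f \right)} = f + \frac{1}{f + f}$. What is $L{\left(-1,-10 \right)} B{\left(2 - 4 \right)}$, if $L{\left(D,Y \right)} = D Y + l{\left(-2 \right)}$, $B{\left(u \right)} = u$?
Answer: $- \frac{31}{2} \approx -15.5$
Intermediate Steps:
$l{\left(f \right)} = f + \frac{1}{2 f}$
$L{\left(D,Y \right)} = - \frac{9}{4} + D Y$ ($L{\left(D,Y \right)} = D Y - \left(2 - \frac{1}{2 \left(-2\right)}\right) = D Y + \left(-2 + \frac{1}{2} \left(- \frac{1}{2}\right)\right) = D Y - \frac{9}{4} = - \frac{9}{4} + D Y$)
$L{\left(-1,-10 \right)} B{\left(2 - 4 \right)} = \left(- \frac{9}{4} - -10\right) \left(2 - 4\right) = \left(- \frac{9}{4} + 10\right) \left(2 - 4\right) = \frac{31}{4} \left(-2\right) = - \frac{31}{2}$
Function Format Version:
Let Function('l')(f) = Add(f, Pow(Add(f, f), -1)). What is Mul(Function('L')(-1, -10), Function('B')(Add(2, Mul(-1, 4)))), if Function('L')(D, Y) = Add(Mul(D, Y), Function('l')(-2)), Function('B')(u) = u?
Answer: Rational(-31, 2) ≈ -15.500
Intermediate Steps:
Function('l')(f) = Add(f, Mul(Rational(1, 2), Pow(f, -1))) (Function('l')(f) = Add(f, Pow(Mul(2, f), -1)) = Add(f, Mul(Rational(1, 2), Pow(f, -1))))
Function('L')(D, Y) = Add(Rational(-9, 4), Mul(D, Y)) (Function('L')(D, Y) = Add(Mul(D, Y), Add(-2, Mul(Rational(1, 2), Pow(-2, -1)))) = Add(Mul(D, Y), Add(-2, Mul(Rational(1, 2), Rational(-1, 2)))) = Add(Mul(D, Y), Add(-2, Rational(-1, 4))) = Add(Mul(D, Y), Rational(-9, 4)) = Add(Rational(-9, 4), Mul(D, Y)))
Mul(Function('L')(-1, -10), Function('B')(Add(2, Mul(-1, 4)))) = Mul(Add(Rational(-9, 4), Mul(-1, -10)), Add(2, Mul(-1, 4))) = Mul(Add(Rational(-9, 4), 10), Add(2, -4)) = Mul(Rational(31, 4), -2) = Rational(-31, 2)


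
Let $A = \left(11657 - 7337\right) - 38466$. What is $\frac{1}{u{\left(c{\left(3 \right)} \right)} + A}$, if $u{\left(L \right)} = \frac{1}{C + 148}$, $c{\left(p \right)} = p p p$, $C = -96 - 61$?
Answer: $- \frac{9}{307315} \approx -2.9286 \cdot 10^{-5}$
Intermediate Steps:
$C = -157$ ($C = -96 - 61 = -157$)
$c{\left(p \right)} = p^{3}$ ($c{\left(p \right)} = p^{2} p = p^{3}$)
$u{\left(L \right)} = - \frac{1}{9}$ ($u{\left(L \right)} = \frac{1}{-157 + 148} = \frac{1}{-9} = - \frac{1}{9}$)
$A = -34146$ ($A = 4320 - 38466 = -34146$)
$\frac{1}{u{\left(c{\left(3 \right)} \right)} + A} = \frac{1}{- \frac{1}{9} - 34146} = \frac{1}{- \frac{307315}{9}} = - \frac{9}{307315}$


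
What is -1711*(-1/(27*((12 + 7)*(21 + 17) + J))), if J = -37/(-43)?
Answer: 73573/839241 ≈ 0.087666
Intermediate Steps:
J = 37/43 (J = -37*(-1/43) = 37/43 ≈ 0.86047)
-1711*(-1/(27*((12 + 7)*(21 + 17) + J))) = -1711*(-1/(27*((12 + 7)*(21 + 17) + 37/43))) = -1711*(-1/(27*(19*38 + 37/43))) = -1711*(-1/(27*(722 + 37/43))) = -1711/((31083/43)*(-27)) = -1711/(-839241/43) = -1711*(-43/839241) = 73573/839241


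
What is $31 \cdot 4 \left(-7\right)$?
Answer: $-868$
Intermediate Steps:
$31 \cdot 4 \left(-7\right) = 31 \left(-28\right) = -868$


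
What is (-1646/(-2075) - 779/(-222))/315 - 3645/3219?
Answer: -4707452977/4208037750 ≈ -1.1187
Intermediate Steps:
(-1646/(-2075) - 779/(-222))/315 - 3645/3219 = (-1646*(-1/2075) - 779*(-1/222))*(1/315) - 3645*1/3219 = (1646/2075 + 779/222)*(1/315) - 1215/1073 = (1981837/460650)*(1/315) - 1215/1073 = 1981837/145104750 - 1215/1073 = -4707452977/4208037750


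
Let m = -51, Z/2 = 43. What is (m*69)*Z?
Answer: -302634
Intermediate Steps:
Z = 86 (Z = 2*43 = 86)
(m*69)*Z = -51*69*86 = -3519*86 = -302634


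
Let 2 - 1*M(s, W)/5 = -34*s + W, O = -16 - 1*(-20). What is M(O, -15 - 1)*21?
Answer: 16170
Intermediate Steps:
O = 4 (O = -16 + 20 = 4)
M(s, W) = 10 - 5*W + 170*s (M(s, W) = 10 - 5*(-34*s + W) = 10 - 5*(W - 34*s) = 10 + (-5*W + 170*s) = 10 - 5*W + 170*s)
M(O, -15 - 1)*21 = (10 - 5*(-15 - 1) + 170*4)*21 = (10 - 5*(-16) + 680)*21 = (10 + 80 + 680)*21 = 770*21 = 16170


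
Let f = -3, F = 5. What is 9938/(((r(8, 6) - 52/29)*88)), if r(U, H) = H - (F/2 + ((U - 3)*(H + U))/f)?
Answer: 432303/95854 ≈ 4.5100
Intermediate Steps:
r(U, H) = -5/2 + H + (-3 + U)*(H + U)/3 (r(U, H) = H - (5/2 + ((U - 3)*(H + U))/(-3)) = H - (5*(½) + ((-3 + U)*(H + U))*(-⅓)) = H - (5/2 - (-3 + U)*(H + U)/3) = H + (-5/2 + (-3 + U)*(H + U)/3) = -5/2 + H + (-3 + U)*(H + U)/3)
9938/(((r(8, 6) - 52/29)*88)) = 9938/((((-5/2 - 1*8 + (⅓)*8² + (⅓)*6*8) - 52/29)*88)) = 9938/((((-5/2 - 8 + (⅓)*64 + 16) - 52*1/29)*88)) = 9938/((((-5/2 - 8 + 64/3 + 16) - 52/29)*88)) = 9938/(((161/6 - 52/29)*88)) = 9938/(((4357/174)*88)) = 9938/(191708/87) = 9938*(87/191708) = 432303/95854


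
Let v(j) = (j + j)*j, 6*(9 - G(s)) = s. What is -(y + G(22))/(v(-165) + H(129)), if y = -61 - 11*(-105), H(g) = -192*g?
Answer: -1/27 ≈ -0.037037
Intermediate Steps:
G(s) = 9 - s/6
v(j) = 2*j**2 (v(j) = (2*j)*j = 2*j**2)
y = 1094 (y = -61 + 1155 = 1094)
-(y + G(22))/(v(-165) + H(129)) = -(1094 + (9 - 1/6*22))/(2*(-165)**2 - 192*129) = -(1094 + (9 - 11/3))/(2*27225 - 24768) = -(1094 + 16/3)/(54450 - 24768) = -3298/(3*29682) = -1*1/27 = -1/27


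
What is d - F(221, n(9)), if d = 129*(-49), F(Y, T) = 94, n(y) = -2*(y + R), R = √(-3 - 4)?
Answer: -6415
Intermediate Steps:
R = I*√7 (R = √(-7) = I*√7 ≈ 2.6458*I)
n(y) = -2*y - 2*I*√7 (n(y) = -2*(y + I*√7) = -2*y - 2*I*√7)
d = -6321
d - F(221, n(9)) = -6321 - 1*94 = -6321 - 94 = -6415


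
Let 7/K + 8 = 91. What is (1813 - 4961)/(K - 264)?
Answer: 261284/21905 ≈ 11.928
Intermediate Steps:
K = 7/83 (K = 7/(-8 + 91) = 7/83 ≈ 0.084337)
(1813 - 4961)/(K - 264) = (1813 - 4961)/(7/83 - 264) = -3148/(-21905/83) = -3148*(-83/21905) = 261284/21905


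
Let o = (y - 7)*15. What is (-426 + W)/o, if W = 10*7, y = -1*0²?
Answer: 356/105 ≈ 3.3905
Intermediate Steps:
y = 0 (y = -1*0 = 0)
W = 70
o = -105 (o = (0 - 7)*15 = -7*15 = -105)
(-426 + W)/o = (-426 + 70)/(-105) = -356*(-1/105) = 356/105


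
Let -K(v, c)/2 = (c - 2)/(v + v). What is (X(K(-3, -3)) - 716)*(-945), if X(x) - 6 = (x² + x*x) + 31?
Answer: 636405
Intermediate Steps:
K(v, c) = -(-2 + c)/v (K(v, c) = -2*(c - 2)/(v + v) = -2*(-2 + c)/(2*v) = -2*(-2 + c)*1/(2*v) = -(-2 + c)/v)
X(x) = 37 + 2*x² (X(x) = 6 + ((x² + x*x) + 31) = 6 + ((x² + x²) + 31) = 6 + (2*x² + 31) = 6 + (31 + 2*x²) = 37 + 2*x²)
(X(K(-3, -3)) - 716)*(-945) = ((37 + 2*((2 - 1*(-3))/(-3))²) - 716)*(-945) = ((37 + 2*(-(2 + 3)/3)²) - 716)*(-945) = ((37 + 2*(-⅓*5)²) - 716)*(-945) = ((37 + 2*(-5/3)²) - 716)*(-945) = ((37 + 2*(25/9)) - 716)*(-945) = ((37 + 50/9) - 716)*(-945) = (383/9 - 716)*(-945) = -6061/9*(-945) = 636405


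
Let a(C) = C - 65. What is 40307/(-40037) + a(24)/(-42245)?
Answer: -1701127698/1691363065 ≈ -1.0058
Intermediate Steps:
a(C) = -65 + C
40307/(-40037) + a(24)/(-42245) = 40307/(-40037) + (-65 + 24)/(-42245) = 40307*(-1/40037) - 41*(-1/42245) = -40307/40037 + 41/42245 = -1701127698/1691363065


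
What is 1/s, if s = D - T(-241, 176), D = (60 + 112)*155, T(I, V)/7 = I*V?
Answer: 1/323572 ≈ 3.0905e-6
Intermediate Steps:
T(I, V) = 7*I*V (T(I, V) = 7*(I*V) = 7*I*V)
D = 26660 (D = 172*155 = 26660)
s = 323572 (s = 26660 - 7*(-241)*176 = 26660 - 1*(-296912) = 26660 + 296912 = 323572)
1/s = 1/323572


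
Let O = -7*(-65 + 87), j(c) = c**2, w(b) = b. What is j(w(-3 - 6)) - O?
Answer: 235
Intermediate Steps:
O = -154 (O = -7*22 = -154)
j(w(-3 - 6)) - O = (-3 - 6)**2 - 1*(-154) = (-9)**2 + 154 = 81 + 154 = 235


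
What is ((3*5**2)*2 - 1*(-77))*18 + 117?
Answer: 4203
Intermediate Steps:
((3*5**2)*2 - 1*(-77))*18 + 117 = ((3*25)*2 + 77)*18 + 117 = (75*2 + 77)*18 + 117 = (150 + 77)*18 + 117 = 227*18 + 117 = 4086 + 117 = 4203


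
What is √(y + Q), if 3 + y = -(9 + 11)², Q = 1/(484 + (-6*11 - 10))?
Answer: I*√16771146/204 ≈ 20.075*I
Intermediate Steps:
Q = 1/408 (Q = 1/(484 + (-66 - 10)) = 1/(484 - 76) = 1/408 ≈ 0.0024510)
y = -403 (y = -3 - (9 + 11)² = -3 - 1*20² = -3 - 1*400 = -3 - 400 = -403)
√(y + Q) = √(-403 + 1/408) = √(-164423/408) = I*√16771146/204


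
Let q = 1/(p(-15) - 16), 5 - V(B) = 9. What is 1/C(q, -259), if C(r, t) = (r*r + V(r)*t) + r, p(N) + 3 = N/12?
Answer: 6561/6796888 ≈ 0.00096529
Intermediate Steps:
V(B) = -4 (V(B) = 5 - 1*9 = 5 - 9 = -4)
p(N) = -3 + N/12
q = -4/81 (q = 1/((-3 + (1/12)*(-15)) - 16) = 1/((-3 - 5/4) - 16) = 1/(-17/4 - 16) = 1/(-81/4) = -4/81 ≈ -0.049383)
C(r, t) = r + r² - 4*t (C(r, t) = (r*r - 4*t) + r = (r² - 4*t) + r = r + r² - 4*t)
1/C(q, -259) = 1/(-4/81 + (-4/81)² - 4*(-259)) = 1/(-4/81 + 16/6561 + 1036) = 1/(6796888/6561) = 6561/6796888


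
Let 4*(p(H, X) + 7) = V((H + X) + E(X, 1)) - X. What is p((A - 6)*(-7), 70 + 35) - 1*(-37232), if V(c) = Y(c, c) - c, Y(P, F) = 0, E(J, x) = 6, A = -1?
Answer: 148635/4 ≈ 37159.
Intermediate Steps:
V(c) = -c (V(c) = 0 - c = -c)
p(H, X) = -17/2 - X/2 - H/4 (p(H, X) = -7 + (-((H + X) + 6) - X)/4 = -7 + (-(6 + H + X) - X)/4 = -7 + ((-6 - H - X) - X)/4 = -7 + (-6 - H - 2*X)/4 = -7 + (-3/2 - X/2 - H/4) = -17/2 - X/2 - H/4)
p((A - 6)*(-7), 70 + 35) - 1*(-37232) = (-17/2 - (70 + 35)/2 - (-1 - 6)*(-7)/4) - 1*(-37232) = (-17/2 - 1/2*105 - (-7)*(-7)/4) + 37232 = (-17/2 - 105/2 - 1/4*49) + 37232 = (-17/2 - 105/2 - 49/4) + 37232 = -293/4 + 37232 = 148635/4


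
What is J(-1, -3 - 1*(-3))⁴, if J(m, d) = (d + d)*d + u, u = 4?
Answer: 256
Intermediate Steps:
J(m, d) = 4 + 2*d² (J(m, d) = (d + d)*d + 4 = (2*d)*d + 4 = 2*d² + 4 = 4 + 2*d²)
J(-1, -3 - 1*(-3))⁴ = (4 + 2*(-3 - 1*(-3))²)⁴ = (4 + 2*(-3 + 3)²)⁴ = (4 + 2*0²)⁴ = (4 + 2*0)⁴ = (4 + 0)⁴ = 4⁴ = 256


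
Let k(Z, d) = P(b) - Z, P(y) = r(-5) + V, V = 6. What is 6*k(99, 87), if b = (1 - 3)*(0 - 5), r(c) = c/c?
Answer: -552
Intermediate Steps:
r(c) = 1
b = 10 (b = -2*(-5) = 10)
P(y) = 7 (P(y) = 1 + 6 = 7)
k(Z, d) = 7 - Z
6*k(99, 87) = 6*(7 - 1*99) = 6*(7 - 99) = 6*(-92) = -552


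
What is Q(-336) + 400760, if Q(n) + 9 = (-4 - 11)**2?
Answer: 400976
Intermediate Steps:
Q(n) = 216 (Q(n) = -9 + (-4 - 11)**2 = -9 + (-15)**2 = -9 + 225 = 216)
Q(-336) + 400760 = 216 + 400760 = 400976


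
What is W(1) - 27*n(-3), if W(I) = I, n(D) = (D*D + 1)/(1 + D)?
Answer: 136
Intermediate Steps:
n(D) = (1 + D²)/(1 + D) (n(D) = (D² + 1)/(1 + D) = (1 + D²)/(1 + D))
W(1) - 27*n(-3) = 1 - 27*(1 + (-3)²)/(1 - 3) = 1 - 27*(1 + 9)/(-2) = 1 - (-27)*10/2 = 1 - 27*(-5) = 1 + 135 = 136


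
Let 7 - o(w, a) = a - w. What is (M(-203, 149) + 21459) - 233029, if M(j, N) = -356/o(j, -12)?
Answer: -9732131/46 ≈ -2.1157e+5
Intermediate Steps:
o(w, a) = 7 + w - a (o(w, a) = 7 - (a - w) = 7 + (w - a) = 7 + w - a)
M(j, N) = -356/(19 + j) (M(j, N) = -356/(7 + j - 1*(-12)) = -356/(7 + j + 12) = -356/(19 + j))
(M(-203, 149) + 21459) - 233029 = (-356/(19 - 203) + 21459) - 233029 = (-356/(-184) + 21459) - 233029 = (-356*(-1/184) + 21459) - 233029 = (89/46 + 21459) - 233029 = 987203/46 - 233029 = -9732131/46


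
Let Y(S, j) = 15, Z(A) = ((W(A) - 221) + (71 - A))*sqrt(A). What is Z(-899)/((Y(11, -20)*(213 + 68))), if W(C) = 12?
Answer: 761*I*sqrt(899)/4215 ≈ 5.4134*I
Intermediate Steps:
Z(A) = sqrt(A)*(-138 - A) (Z(A) = ((12 - 221) + (71 - A))*sqrt(A) = (-209 + (71 - A))*sqrt(A) = (-138 - A)*sqrt(A) = sqrt(A)*(-138 - A))
Z(-899)/((Y(11, -20)*(213 + 68))) = (sqrt(-899)*(-138 - 1*(-899)))/((15*(213 + 68))) = ((I*sqrt(899))*(-138 + 899))/((15*281)) = ((I*sqrt(899))*761)/4215 = (761*I*sqrt(899))*(1/4215) = 761*I*sqrt(899)/4215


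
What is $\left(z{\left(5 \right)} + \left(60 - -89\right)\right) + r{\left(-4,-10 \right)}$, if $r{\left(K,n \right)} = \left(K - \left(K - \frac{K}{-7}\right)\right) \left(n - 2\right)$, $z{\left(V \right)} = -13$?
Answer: $\frac{904}{7} \approx 129.14$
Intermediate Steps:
$r{\left(K,n \right)} = - \frac{K \left(-2 + n\right)}{7}$ ($r{\left(K,n \right)} = \left(K - \left(K - K \left(- \frac{1}{7}\right)\right)\right) \left(-2 + n\right) = \left(K - \frac{8 K}{7}\right) \left(-2 + n\right) = - \frac{K}{7} \left(-2 + n\right) = - \frac{K \left(-2 + n\right)}{7}$)
$\left(z{\left(5 \right)} + \left(60 - -89\right)\right) + r{\left(-4,-10 \right)} = \left(-13 + \left(60 - -89\right)\right) + \frac{1}{7} \left(-4\right) \left(2 - -10\right) = \left(-13 + \left(60 + 89\right)\right) + \frac{1}{7} \left(-4\right) \left(2 + 10\right) = \left(-13 + 149\right) + \frac{1}{7} \left(-4\right) 12 = 136 - \frac{48}{7} = \frac{904}{7}$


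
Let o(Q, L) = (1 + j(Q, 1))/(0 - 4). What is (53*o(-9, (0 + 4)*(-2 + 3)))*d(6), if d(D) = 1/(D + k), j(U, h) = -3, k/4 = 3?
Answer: 53/36 ≈ 1.4722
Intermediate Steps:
k = 12 (k = 4*3 = 12)
d(D) = 1/(12 + D) (d(D) = 1/(D + 12) = 1/(12 + D))
o(Q, L) = 1/2 (o(Q, L) = (1 - 3)/(0 - 4) = -2/(-4) = -2*(-1/4) = 1/2)
(53*o(-9, (0 + 4)*(-2 + 3)))*d(6) = (53*(1/2))/(12 + 6) = (53/2)/18 = (53/2)*(1/18) = 53/36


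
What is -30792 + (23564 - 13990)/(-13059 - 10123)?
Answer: -356914859/11591 ≈ -30792.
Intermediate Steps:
-30792 + (23564 - 13990)/(-13059 - 10123) = -30792 + 9574/(-23182) = -30792 + 9574*(-1/23182) = -30792 - 4787/11591 = -356914859/11591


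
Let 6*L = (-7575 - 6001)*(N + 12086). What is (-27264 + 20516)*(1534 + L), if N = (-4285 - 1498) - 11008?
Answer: -215545574216/3 ≈ -7.1849e+10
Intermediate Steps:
N = -16791 (N = -5783 - 11008 = -16791)
L = 31937540/3 (L = ((-7575 - 6001)*(-16791 + 12086))/6 = (-13576*(-4705))/6 = (⅙)*63875080 = 31937540/3 ≈ 1.0646e+7)
(-27264 + 20516)*(1534 + L) = (-27264 + 20516)*(1534 + 31937540/3) = -6748*31942142/3 = -215545574216/3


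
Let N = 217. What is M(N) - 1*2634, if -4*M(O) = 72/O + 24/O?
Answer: -571602/217 ≈ -2634.1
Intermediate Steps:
M(O) = -24/O (M(O) = -(72/O + 24/O)/4 = -24/O)
M(N) - 1*2634 = -24/217 - 1*2634 = -24*1/217 - 2634 = -24/217 - 2634 = -571602/217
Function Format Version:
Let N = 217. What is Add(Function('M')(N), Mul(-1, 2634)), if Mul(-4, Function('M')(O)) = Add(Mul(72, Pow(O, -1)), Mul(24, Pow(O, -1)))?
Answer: Rational(-571602, 217) ≈ -2634.1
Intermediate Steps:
Function('M')(O) = Mul(-24, Pow(O, -1)) (Function('M')(O) = Mul(Rational(-1, 4), Add(Mul(72, Pow(O, -1)), Mul(24, Pow(O, -1)))) = Mul(Rational(-1, 4), Mul(96, Pow(O, -1))) = Mul(-24, Pow(O, -1)))
Add(Function('M')(N), Mul(-1, 2634)) = Add(Mul(-24, Pow(217, -1)), Mul(-1, 2634)) = Add(Mul(-24, Rational(1, 217)), -2634) = Add(Rational(-24, 217), -2634) = Rational(-571602, 217)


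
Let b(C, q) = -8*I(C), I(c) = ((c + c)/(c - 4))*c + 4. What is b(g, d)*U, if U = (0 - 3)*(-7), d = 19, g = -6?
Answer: 2688/5 ≈ 537.60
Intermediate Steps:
I(c) = 4 + 2*c²/(-4 + c) (I(c) = ((2*c)/(-4 + c))*c + 4 = (2*c/(-4 + c))*c + 4 = 2*c²/(-4 + c) + 4 = 4 + 2*c²/(-4 + c))
b(C, q) = -16*(-8 + C² + 2*C)/(-4 + C)
U = 21 (U = -3*(-7) = 21)
b(g, d)*U = (16*(8 - 1*(-6)² - 2*(-6))/(-4 - 6))*21 = (16*(8 - 1*36 + 12)/(-10))*21 = (16*(-⅒)*(8 - 36 + 12))*21 = (16*(-⅒)*(-16))*21 = (128/5)*21 = 2688/5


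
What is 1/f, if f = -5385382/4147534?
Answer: -2073767/2692691 ≈ -0.77015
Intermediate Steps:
f = -2692691/2073767 (f = -5385382*1/4147534 = -2692691/2073767 ≈ -1.2985)
1/f = 1/(-2692691/2073767) = -2073767/2692691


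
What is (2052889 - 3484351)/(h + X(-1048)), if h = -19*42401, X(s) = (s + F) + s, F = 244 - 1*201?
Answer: 238577/134612 ≈ 1.7723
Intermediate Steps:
F = 43 (F = 244 - 201 = 43)
X(s) = 43 + 2*s (X(s) = (s + 43) + s = (43 + s) + s = 43 + 2*s)
h = -805619
(2052889 - 3484351)/(h + X(-1048)) = (2052889 - 3484351)/(-805619 + (43 + 2*(-1048))) = -1431462/(-805619 + (43 - 2096)) = -1431462/(-805619 - 2053) = -1431462/(-807672) = -1431462*(-1/807672) = 238577/134612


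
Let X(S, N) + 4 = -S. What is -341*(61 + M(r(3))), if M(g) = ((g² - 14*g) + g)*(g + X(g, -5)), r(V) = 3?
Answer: -61721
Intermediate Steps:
X(S, N) = -4 - S
M(g) = -4*g² + 52*g (M(g) = ((g² - 14*g) + g)*(g + (-4 - g)) = (g² - 13*g)*(-4) = -4*g² + 52*g)
-341*(61 + M(r(3))) = -341*(61 + 4*3*(13 - 1*3)) = -341*(61 + 4*3*(13 - 3)) = -341*(61 + 4*3*10) = -341*(61 + 120) = -341*181 = -61721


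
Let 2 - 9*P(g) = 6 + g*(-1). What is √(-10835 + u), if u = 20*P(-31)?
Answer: I*√98215/3 ≈ 104.46*I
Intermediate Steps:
P(g) = -4/9 + g/9 (P(g) = 2/9 - (6 + g*(-1))/9 = 2/9 - (6 - g)/9 = 2/9 + (-⅔ + g/9) = -4/9 + g/9)
u = -700/9 (u = 20*(-4/9 + (⅑)*(-31)) = 20*(-4/9 - 31/9) = 20*(-35/9) = -700/9 ≈ -77.778)
√(-10835 + u) = √(-10835 - 700/9) = √(-98215/9) = I*√98215/3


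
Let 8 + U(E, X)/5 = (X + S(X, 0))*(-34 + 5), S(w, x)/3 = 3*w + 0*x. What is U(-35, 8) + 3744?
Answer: -7896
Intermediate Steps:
S(w, x) = 9*w (S(w, x) = 3*(3*w + 0*x) = 3*(3*w + 0) = 3*(3*w) = 9*w)
U(E, X) = -40 - 1450*X (U(E, X) = -40 + 5*((X + 9*X)*(-34 + 5)) = -40 + 5*((10*X)*(-29)) = -40 + 5*(-290*X) = -40 - 1450*X)
U(-35, 8) + 3744 = (-40 - 1450*8) + 3744 = (-40 - 11600) + 3744 = -11640 + 3744 = -7896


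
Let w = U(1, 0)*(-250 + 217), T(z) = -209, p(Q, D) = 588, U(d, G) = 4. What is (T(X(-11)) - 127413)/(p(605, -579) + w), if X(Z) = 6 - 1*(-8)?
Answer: -63811/228 ≈ -279.87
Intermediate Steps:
X(Z) = 14 (X(Z) = 6 + 8 = 14)
w = -132 (w = 4*(-250 + 217) = 4*(-33) = -132)
(T(X(-11)) - 127413)/(p(605, -579) + w) = (-209 - 127413)/(588 - 132) = -127622/456 = -127622*1/456 = -63811/228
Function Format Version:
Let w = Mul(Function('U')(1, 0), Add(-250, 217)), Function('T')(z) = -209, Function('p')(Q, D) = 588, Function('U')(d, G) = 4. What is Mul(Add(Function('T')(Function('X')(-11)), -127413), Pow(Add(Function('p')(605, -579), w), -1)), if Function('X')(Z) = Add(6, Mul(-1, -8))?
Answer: Rational(-63811, 228) ≈ -279.87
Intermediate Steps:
Function('X')(Z) = 14 (Function('X')(Z) = Add(6, 8) = 14)
w = -132 (w = Mul(4, Add(-250, 217)) = Mul(4, -33) = -132)
Mul(Add(Function('T')(Function('X')(-11)), -127413), Pow(Add(Function('p')(605, -579), w), -1)) = Mul(Add(-209, -127413), Pow(Add(588, -132), -1)) = Mul(-127622, Pow(456, -1)) = Mul(-127622, Rational(1, 456)) = Rational(-63811, 228)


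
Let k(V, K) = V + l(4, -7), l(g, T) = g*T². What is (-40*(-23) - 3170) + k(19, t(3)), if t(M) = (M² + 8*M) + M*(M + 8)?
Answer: -2035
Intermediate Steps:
t(M) = M² + 8*M + M*(8 + M) (t(M) = (M² + 8*M) + M*(8 + M) = M² + 8*M + M*(8 + M))
k(V, K) = 196 + V (k(V, K) = V + 4*(-7)² = V + 4*49 = V + 196 = 196 + V)
(-40*(-23) - 3170) + k(19, t(3)) = (-40*(-23) - 3170) + (196 + 19) = (920 - 3170) + 215 = -2250 + 215 = -2035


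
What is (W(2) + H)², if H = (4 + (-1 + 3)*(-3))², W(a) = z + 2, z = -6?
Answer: 0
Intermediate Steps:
W(a) = -4 (W(a) = -6 + 2 = -4)
H = 4 (H = (4 + 2*(-3))² = (4 - 6)² = (-2)² = 4)
(W(2) + H)² = (-4 + 4)² = 0² = 0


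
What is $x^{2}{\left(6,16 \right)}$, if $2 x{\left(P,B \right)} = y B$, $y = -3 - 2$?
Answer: $1600$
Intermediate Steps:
$y = -5$
$x{\left(P,B \right)} = - \frac{5 B}{2}$ ($x{\left(P,B \right)} = \frac{\left(-5\right) B}{2} = - \frac{5 B}{2}$)
$x^{2}{\left(6,16 \right)} = \left(\left(- \frac{5}{2}\right) 16\right)^{2} = \left(-40\right)^{2} = 1600$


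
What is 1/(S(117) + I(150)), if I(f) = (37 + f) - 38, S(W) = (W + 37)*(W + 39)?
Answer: 1/24173 ≈ 4.1368e-5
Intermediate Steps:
S(W) = (37 + W)*(39 + W)
I(f) = -1 + f
1/(S(117) + I(150)) = 1/((1443 + 117² + 76*117) + (-1 + 150)) = 1/((1443 + 13689 + 8892) + 149) = 1/(24024 + 149) = 1/24173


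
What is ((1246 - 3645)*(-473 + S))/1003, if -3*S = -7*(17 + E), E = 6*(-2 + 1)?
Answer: 3219458/3009 ≈ 1069.9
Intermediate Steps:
E = -6 (E = 6*(-1) = -6)
S = 77/3 (S = -(-7)*(17 - 6)/3 = -(-7)*11/3 = -⅓*(-77) = 77/3 ≈ 25.667)
((1246 - 3645)*(-473 + S))/1003 = ((1246 - 3645)*(-473 + 77/3))/1003 = -2399*(-1342/3)*(1/1003) = (3219458/3)*(1/1003) = 3219458/3009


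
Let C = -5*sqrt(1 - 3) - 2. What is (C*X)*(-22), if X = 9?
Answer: 396 + 990*I*sqrt(2) ≈ 396.0 + 1400.1*I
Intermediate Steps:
C = -2 - 5*I*sqrt(2) (C = -5*I*sqrt(2) - 2 = -2 - 5*I*sqrt(2) ≈ -2.0 - 7.0711*I)
(C*X)*(-22) = ((-2 - 5*I*sqrt(2))*9)*(-22) = (-18 - 45*I*sqrt(2))*(-22) = 396 + 990*I*sqrt(2)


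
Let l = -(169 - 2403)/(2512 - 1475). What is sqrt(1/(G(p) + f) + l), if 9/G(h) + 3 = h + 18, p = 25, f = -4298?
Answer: sqrt(68457707110513658)/178271707 ≈ 1.4677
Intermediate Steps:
G(h) = 9/(15 + h) (G(h) = 9/(-3 + (h + 18)) = 9/(-3 + (18 + h)) = 9/(15 + h))
l = 2234/1037 (l = -(-2234)/1037 = -1*(-2234/1037) = 2234/1037 ≈ 2.1543)
sqrt(1/(G(p) + f) + l) = sqrt(1/(9/(15 + 25) - 4298) + 2234/1037) = sqrt(1/(9/40 - 4298) + 2234/1037) = sqrt(1/(-171911/40) + 2234/1037) = sqrt(-40/171911 + 2234/1037) = sqrt(384007694/178271707) = sqrt(68457707110513658)/178271707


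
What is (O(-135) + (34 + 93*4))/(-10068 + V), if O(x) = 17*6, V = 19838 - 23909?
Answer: -508/14139 ≈ -0.035929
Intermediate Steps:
V = -4071
O(x) = 102
(O(-135) + (34 + 93*4))/(-10068 + V) = (102 + (34 + 93*4))/(-10068 - 4071) = (102 + (34 + 372))/(-14139) = (102 + 406)*(-1/14139) = 508*(-1/14139) = -508/14139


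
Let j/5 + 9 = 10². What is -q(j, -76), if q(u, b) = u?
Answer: -455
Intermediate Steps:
j = 455 (j = -45 + 5*10² = -45 + 5*100 = -45 + 500 = 455)
-q(j, -76) = -1*455 = -455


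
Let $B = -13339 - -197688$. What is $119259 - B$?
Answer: $-65090$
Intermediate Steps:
$B = 184349$ ($B = -13339 + 197688 = 184349$)
$119259 - B = 119259 - 184349 = -65090$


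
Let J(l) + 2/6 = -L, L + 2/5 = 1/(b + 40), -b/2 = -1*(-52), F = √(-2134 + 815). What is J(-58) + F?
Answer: 79/960 + I*√1319 ≈ 0.082292 + 36.318*I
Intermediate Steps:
F = I*√1319 (F = √(-1319) = I*√1319 ≈ 36.318*I)
b = -104 (b = -(-2)*(-52) = -2*52 = -104)
L = -133/320 (L = -⅖ + 1/(-104 + 40) = -⅖ + 1/(-64) = -⅖ - 1/64 = -133/320 ≈ -0.41563)
J(l) = 79/960 (J(l) = -⅓ - 1*(-133/320) = -⅓ + 133/320 = 79/960)
J(-58) + F = 79/960 + I*√1319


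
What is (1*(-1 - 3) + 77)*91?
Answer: 6643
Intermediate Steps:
(1*(-1 - 3) + 77)*91 = (1*(-4) + 77)*91 = (-4 + 77)*91 = 73*91 = 6643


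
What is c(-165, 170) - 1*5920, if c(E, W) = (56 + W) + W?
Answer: -5524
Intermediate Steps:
c(E, W) = 56 + 2*W
c(-165, 170) - 1*5920 = (56 + 2*170) - 1*5920 = (56 + 340) - 5920 = 396 - 5920 = -5524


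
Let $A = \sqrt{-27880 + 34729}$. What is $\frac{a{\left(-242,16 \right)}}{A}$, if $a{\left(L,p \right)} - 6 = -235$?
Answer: $- \frac{229 \sqrt{761}}{2283} \approx -2.7671$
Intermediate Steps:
$a{\left(L,p \right)} = -229$ ($a{\left(L,p \right)} = 6 - 235 = -229$)
$A = 3 \sqrt{761}$ ($A = \sqrt{6849} = 3 \sqrt{761} \approx 82.759$)
$\frac{a{\left(-242,16 \right)}}{A} = - \frac{229}{3 \sqrt{761}} = - 229 \frac{\sqrt{761}}{2283} = - \frac{229 \sqrt{761}}{2283}$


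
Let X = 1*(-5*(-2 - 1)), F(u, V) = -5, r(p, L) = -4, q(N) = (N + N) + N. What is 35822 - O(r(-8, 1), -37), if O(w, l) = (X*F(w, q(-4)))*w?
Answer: 35522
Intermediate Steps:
q(N) = 3*N (q(N) = 2*N + N = 3*N)
X = 15 (X = 1*(-5*(-3)) = 1*15 = 15)
O(w, l) = -75*w (O(w, l) = (15*(-5))*w = -75*w)
35822 - O(r(-8, 1), -37) = 35822 - (-75)*(-4) = 35822 - 1*300 = 35822 - 300 = 35522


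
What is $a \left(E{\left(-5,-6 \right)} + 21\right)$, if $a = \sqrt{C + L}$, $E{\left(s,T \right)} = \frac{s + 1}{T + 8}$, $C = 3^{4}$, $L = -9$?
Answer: $114 \sqrt{2} \approx 161.22$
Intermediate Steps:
$C = 81$
$E{\left(s,T \right)} = \frac{1 + s}{8 + T}$
$a = 6 \sqrt{2}$ ($a = \sqrt{81 - 9} = \sqrt{72} = 6 \sqrt{2} \approx 8.4853$)
$a \left(E{\left(-5,-6 \right)} + 21\right) = 6 \sqrt{2} \left(\frac{1 - 5}{8 - 6} + 21\right) = 6 \sqrt{2} \left(\frac{1}{2} \left(-4\right) + 21\right) = 6 \sqrt{2} \left(-2 + 21\right) = 6 \sqrt{2} \cdot 19 = 114 \sqrt{2}$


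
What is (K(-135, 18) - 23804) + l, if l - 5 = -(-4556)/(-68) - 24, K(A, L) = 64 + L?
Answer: -23808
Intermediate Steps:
l = -86 (l = 5 + (-(-4556)/(-68) - 24) = 5 + (-(-4556)*(-1)/68 - 24) = 5 + (-68*67/68 - 24) = 5 + (-67 - 24) = 5 - 91 = -86)
(K(-135, 18) - 23804) + l = ((64 + 18) - 23804) - 86 = (82 - 23804) - 86 = -23722 - 86 = -23808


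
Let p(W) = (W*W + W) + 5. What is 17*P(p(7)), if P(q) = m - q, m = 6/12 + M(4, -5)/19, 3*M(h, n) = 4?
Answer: -117113/114 ≈ -1027.3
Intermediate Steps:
p(W) = 5 + W + W**2 (p(W) = (W**2 + W) + 5 = (W + W**2) + 5 = 5 + W + W**2)
M(h, n) = 4/3 (M(h, n) = (1/3)*4 = 4/3)
m = 65/114 (m = 6/12 + (4/3)/19 = 6*(1/12) + (4/3)*(1/19) = 1/2 + 4/57 = 65/114 ≈ 0.57018)
P(q) = 65/114 - q
17*P(p(7)) = 17*(65/114 - (5 + 7 + 7**2)) = 17*(65/114 - (5 + 7 + 49)) = 17*(65/114 - 1*61) = 17*(65/114 - 61) = 17*(-6889/114) = -117113/114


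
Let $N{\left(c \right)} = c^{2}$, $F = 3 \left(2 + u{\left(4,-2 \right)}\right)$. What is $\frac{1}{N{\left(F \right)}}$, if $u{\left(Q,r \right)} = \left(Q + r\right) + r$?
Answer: $\frac{1}{36} \approx 0.027778$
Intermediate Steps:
$u{\left(Q,r \right)} = Q + 2 r$
$F = 6$ ($F = 3 \left(2 + \left(4 + 2 \left(-2\right)\right)\right) = 3 \left(2 + \left(4 - 4\right)\right) = 3 \left(2 + 0\right) = 3 \cdot 2 = 6$)
$\frac{1}{N{\left(F \right)}} = \frac{1}{6^{2}} = \frac{1}{36}$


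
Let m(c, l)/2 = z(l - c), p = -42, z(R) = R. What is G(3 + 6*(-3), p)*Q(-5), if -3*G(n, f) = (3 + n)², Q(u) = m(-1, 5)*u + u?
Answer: 3120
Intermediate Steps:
m(c, l) = -2*c + 2*l (m(c, l) = 2*(l - c) = -2*c + 2*l)
Q(u) = 13*u (Q(u) = (-2*(-1) + 2*5)*u + u = (2 + 10)*u + u = 12*u + u = 13*u)
G(n, f) = -(3 + n)²/3
G(3 + 6*(-3), p)*Q(-5) = (-(3 + (3 + 6*(-3)))²/3)*(13*(-5)) = -(3 + (3 - 18))²/3*(-65) = -(3 - 15)²/3*(-65) = -⅓*(-12)²*(-65) = -⅓*144*(-65) = -48*(-65) = 3120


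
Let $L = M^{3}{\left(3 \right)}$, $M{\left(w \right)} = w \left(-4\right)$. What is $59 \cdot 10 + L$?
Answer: $-1138$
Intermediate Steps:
$M{\left(w \right)} = - 4 w$
$L = -1728$ ($L = \left(\left(-4\right) 3\right)^{3} = \left(-12\right)^{3} = -1728$)
$59 \cdot 10 + L = 59 \cdot 10 - 1728 = 590 - 1728 = -1138$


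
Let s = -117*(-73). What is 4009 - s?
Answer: -4532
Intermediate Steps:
s = 8541
4009 - s = 4009 - 1*8541 = 4009 - 8541 = -4532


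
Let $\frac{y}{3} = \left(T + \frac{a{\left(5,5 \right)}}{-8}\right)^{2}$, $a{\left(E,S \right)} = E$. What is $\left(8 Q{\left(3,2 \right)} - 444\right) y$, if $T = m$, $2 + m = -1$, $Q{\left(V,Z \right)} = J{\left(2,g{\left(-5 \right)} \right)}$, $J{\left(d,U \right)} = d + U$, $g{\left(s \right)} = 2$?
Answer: $- \frac{259869}{16} \approx -16242.0$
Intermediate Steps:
$J{\left(d,U \right)} = U + d$
$Q{\left(V,Z \right)} = 4$ ($Q{\left(V,Z \right)} = 2 + 2 = 4$)
$m = -3$ ($m = -2 - 1 = -3$)
$T = -3$
$y = \frac{2523}{64}$ ($y = 3 \left(-3 + \frac{5}{-8}\right)^{2} = 3 \left(-3 + 5 \left(- \frac{1}{8}\right)\right)^{2} = 3 \left(-3 - \frac{5}{8}\right)^{2} = 3 \left(- \frac{29}{8}\right)^{2} = 3 \cdot \frac{841}{64} = \frac{2523}{64} \approx 39.422$)
$\left(8 Q{\left(3,2 \right)} - 444\right) y = \left(8 \cdot 4 - 444\right) \frac{2523}{64} = \left(32 - 444\right) \frac{2523}{64} = \left(-412\right) \frac{2523}{64} = - \frac{259869}{16}$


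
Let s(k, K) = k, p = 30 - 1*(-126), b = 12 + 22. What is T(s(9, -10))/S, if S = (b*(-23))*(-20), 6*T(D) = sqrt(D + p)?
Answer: sqrt(165)/93840 ≈ 0.00013688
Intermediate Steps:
b = 34
p = 156 (p = 30 + 126 = 156)
T(D) = sqrt(156 + D)/6 (T(D) = sqrt(D + 156)/6 = sqrt(156 + D)/6)
S = 15640 (S = (34*(-23))*(-20) = -782*(-20) = 15640)
T(s(9, -10))/S = (sqrt(156 + 9)/6)/15640 = (sqrt(165)/6)*(1/15640) = sqrt(165)/93840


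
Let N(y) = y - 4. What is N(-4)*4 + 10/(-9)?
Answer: -298/9 ≈ -33.111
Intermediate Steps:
N(y) = -4 + y
N(-4)*4 + 10/(-9) = (-4 - 4)*4 + 10/(-9) = -8*4 + 10*(-⅑) = -32 - 10/9 = -298/9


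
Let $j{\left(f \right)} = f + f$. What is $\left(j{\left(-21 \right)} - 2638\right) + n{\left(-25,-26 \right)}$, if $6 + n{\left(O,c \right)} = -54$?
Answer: $-2740$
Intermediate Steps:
$j{\left(f \right)} = 2 f$
$n{\left(O,c \right)} = -60$ ($n{\left(O,c \right)} = -6 - 54 = -60$)
$\left(j{\left(-21 \right)} - 2638\right) + n{\left(-25,-26 \right)} = \left(2 \left(-21\right) - 2638\right) - 60 = \left(-42 - 2638\right) - 60 = -2680 - 60 = -2740$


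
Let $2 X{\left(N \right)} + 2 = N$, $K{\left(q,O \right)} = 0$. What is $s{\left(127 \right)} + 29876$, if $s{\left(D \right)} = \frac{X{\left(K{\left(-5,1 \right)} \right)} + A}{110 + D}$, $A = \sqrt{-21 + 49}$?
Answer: $\frac{7080611}{237} + \frac{2 \sqrt{7}}{237} \approx 29876.0$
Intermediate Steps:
$X{\left(N \right)} = -1 + \frac{N}{2}$
$A = 2 \sqrt{7}$ ($A = \sqrt{28} = 2 \sqrt{7} \approx 5.2915$)
$s{\left(D \right)} = \frac{-1 + 2 \sqrt{7}}{110 + D}$ ($s{\left(D \right)} = \frac{\left(-1 + \frac{1}{2} \cdot 0\right) + 2 \sqrt{7}}{110 + D} = \frac{\left(-1 + 0\right) + 2 \sqrt{7}}{110 + D} = \frac{-1 + 2 \sqrt{7}}{110 + D}$)
$s{\left(127 \right)} + 29876 = \frac{-1 + 2 \sqrt{7}}{110 + 127} + 29876 = \frac{-1 + 2 \sqrt{7}}{237} + 29876 = \left(- \frac{1}{237} + \frac{2 \sqrt{7}}{237}\right) + 29876 = \frac{7080611}{237} + \frac{2 \sqrt{7}}{237}$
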